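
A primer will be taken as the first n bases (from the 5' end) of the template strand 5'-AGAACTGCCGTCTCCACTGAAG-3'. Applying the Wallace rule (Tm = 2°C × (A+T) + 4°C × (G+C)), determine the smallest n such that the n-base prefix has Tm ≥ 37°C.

First 11 bases: AGAACTGCCGT → Tm = 34°C (< 37°C)
First 12 bases: AGAACTGCCGTC → Tm = 38°C (≥ 37°C)
Each additional base adds 2°C (A/T) or 4°C (G/C), so Tm is non-decreasing in n; n = 12 is the first length to reach 37°C.

n = 12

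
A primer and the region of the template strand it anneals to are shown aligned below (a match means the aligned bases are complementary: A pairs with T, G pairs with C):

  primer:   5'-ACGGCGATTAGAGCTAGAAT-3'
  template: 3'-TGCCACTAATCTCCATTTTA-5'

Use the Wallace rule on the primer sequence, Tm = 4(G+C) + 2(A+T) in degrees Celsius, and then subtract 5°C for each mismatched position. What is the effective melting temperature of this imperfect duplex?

43°C

Primer base counts: A=7, T=4, G=6, C=3 → A+T=11, G+C=9
Perfect-match Tm = 2(11) + 4(9) = 22 + 36 = 58°C
Mismatches (positions where the bases are not complementary): 3 (at positions 5, 14, 17)
Effective Tm = 58 − 3×5 = 58 − 15 = 43°C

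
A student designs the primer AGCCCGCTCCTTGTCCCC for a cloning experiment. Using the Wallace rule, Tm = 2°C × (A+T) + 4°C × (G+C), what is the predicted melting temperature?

Base counts: A=1, C=10, G=3, T=4
A+T = 5, G+C = 13
Tm = 2(5) + 4(13) = 10 + 52 = 62°C

62°C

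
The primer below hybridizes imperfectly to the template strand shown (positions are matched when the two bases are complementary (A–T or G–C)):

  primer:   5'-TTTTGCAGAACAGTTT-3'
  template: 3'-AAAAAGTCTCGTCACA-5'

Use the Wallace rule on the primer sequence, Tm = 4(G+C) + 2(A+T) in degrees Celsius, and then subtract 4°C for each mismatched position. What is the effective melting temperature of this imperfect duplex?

Primer base counts: A=4, T=7, G=3, C=2 → A+T=11, G+C=5
Perfect-match Tm = 2(11) + 4(5) = 22 + 20 = 42°C
Mismatches (positions where the bases are not complementary): 3 (at positions 5, 10, 15)
Effective Tm = 42 − 3×4 = 42 − 12 = 30°C

30°C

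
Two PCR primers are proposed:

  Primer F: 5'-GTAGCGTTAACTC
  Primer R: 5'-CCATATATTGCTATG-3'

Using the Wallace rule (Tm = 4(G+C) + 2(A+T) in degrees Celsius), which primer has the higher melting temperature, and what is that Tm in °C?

Primer R, 40°C

Primer F: A+T=7, G+C=6 → Tm = 2(7)+4(6) = 38°C
Primer R: A+T=10, G+C=5 → Tm = 2(10)+4(5) = 40°C
38°C vs 40°C → primer R is higher.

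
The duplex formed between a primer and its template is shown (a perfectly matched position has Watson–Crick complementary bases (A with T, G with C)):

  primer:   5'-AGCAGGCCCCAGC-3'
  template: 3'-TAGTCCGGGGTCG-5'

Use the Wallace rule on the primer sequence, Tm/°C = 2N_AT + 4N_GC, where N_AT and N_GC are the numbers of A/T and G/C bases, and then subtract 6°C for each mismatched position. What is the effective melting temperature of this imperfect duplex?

40°C

Primer base counts: A=3, T=0, G=4, C=6 → A+T=3, G+C=10
Perfect-match Tm = 2(3) + 4(10) = 6 + 40 = 46°C
Mismatches (positions where the bases are not complementary): 1 (at position 2)
Effective Tm = 46 − 1×6 = 46 − 6 = 40°C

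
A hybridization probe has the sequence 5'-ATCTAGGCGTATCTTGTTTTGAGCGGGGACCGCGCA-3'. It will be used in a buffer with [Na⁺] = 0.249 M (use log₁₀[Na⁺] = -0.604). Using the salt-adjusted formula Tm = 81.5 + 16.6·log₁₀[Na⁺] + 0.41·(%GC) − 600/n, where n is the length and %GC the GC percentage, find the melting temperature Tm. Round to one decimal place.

Length n = 36. T=10, C=8, G=12, A=6
G+C = 20, so %GC = 20/36 × 100 = 55.556%
Salt term: 16.6 × (-0.604) = -10.026
GC term: 0.41 × 55.556 = 22.778; length term: −600/36 = −16.667
Tm = 81.5 + (-10.026) + 22.778 − 16.667 = 77.585 → 77.6°C

77.6°C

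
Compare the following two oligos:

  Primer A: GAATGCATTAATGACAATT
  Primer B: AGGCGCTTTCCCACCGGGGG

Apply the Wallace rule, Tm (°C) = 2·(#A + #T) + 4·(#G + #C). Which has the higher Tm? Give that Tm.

Primer B, 70°C

Primer A: A+T=14, G+C=5 → Tm = 2(14)+4(5) = 48°C
Primer B: A+T=5, G+C=15 → Tm = 2(5)+4(15) = 70°C
48°C vs 70°C → primer B is higher.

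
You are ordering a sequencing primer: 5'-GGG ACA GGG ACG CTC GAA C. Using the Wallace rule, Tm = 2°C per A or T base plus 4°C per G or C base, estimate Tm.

64°C

Counting bases: G=8, A=5, T=1, C=5
AT pairs contribute 6, GC pairs contribute 13.
Tm = 4·13 + 2·6 = 52 + 12 = 64°C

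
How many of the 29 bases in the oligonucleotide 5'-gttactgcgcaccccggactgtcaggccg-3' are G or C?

20

Scanning the sequence gives G=9, A=4, C=11, T=5.
G+C = 9 + 11 = 20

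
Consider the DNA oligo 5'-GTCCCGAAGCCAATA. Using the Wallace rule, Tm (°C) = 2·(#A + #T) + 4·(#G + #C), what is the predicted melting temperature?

46°C

Scanning the sequence gives A=5, G=3, C=5, T=2.
So N_AT = 7 and N_GC = 8.
Tm = 4·8 + 2·7 = 32 + 14 = 46°C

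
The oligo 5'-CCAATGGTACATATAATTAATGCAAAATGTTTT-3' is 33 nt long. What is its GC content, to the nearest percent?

Scanning the sequence gives A=13, T=12, G=4, C=4.
G+C = 4 + 4 = 8 out of 33 bases
%GC = 8/33 × 100 = 24.24% ≈ 24%

24%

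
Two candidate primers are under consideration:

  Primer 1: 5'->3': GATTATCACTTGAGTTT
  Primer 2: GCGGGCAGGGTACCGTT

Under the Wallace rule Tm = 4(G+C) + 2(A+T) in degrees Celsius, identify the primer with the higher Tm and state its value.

Primer 1: A+T=12, G+C=5 → Tm = 2(12)+4(5) = 44°C
Primer 2: A+T=5, G+C=12 → Tm = 2(5)+4(12) = 58°C
44°C vs 58°C → primer 2 is higher.

Primer 2, 58°C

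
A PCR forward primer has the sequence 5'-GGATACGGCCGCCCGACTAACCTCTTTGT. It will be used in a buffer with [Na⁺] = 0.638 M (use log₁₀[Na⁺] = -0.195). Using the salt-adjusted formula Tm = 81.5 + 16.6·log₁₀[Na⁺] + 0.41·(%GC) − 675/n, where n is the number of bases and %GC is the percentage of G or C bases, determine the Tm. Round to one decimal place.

79.0°C

Length n = 29. Base counts: G=7, A=5, C=10, T=7
G+C = 17, so %GC = 17/29 × 100 = 58.621%
Salt term: 16.6 × (-0.195) = -3.237
GC term: 0.41 × 58.621 = 24.035; length term: −675/29 = −23.276
Tm = 81.5 + (-3.237) + 24.035 − 23.276 = 79.022 → 79.0°C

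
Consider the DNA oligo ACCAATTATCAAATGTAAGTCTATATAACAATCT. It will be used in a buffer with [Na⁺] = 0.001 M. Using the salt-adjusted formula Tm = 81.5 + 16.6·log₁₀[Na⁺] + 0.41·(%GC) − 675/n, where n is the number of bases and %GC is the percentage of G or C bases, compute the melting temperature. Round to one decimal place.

Length n = 34. Scanning the sequence gives A=15, G=2, C=6, T=11.
G+C = 8, so %GC = 8/34 × 100 = 23.529%
Salt term: 16.6 × (-3) = -49.8
GC term: 0.41 × 23.529 = 9.647; length term: −675/34 = −19.853
Tm = 81.5 + (-49.8) + 9.647 − 19.853 = 21.494 → 21.5°C

21.5°C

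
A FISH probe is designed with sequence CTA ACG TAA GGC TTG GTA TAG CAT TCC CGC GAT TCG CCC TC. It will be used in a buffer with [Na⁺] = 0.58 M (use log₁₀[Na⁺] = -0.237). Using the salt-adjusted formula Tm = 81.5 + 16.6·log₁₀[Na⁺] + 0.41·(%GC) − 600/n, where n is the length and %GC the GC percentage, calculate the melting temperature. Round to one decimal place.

Length n = 41. Counting bases: A=8, C=13, T=11, G=9
G+C = 22, so %GC = 22/41 × 100 = 53.659%
Salt term: 16.6 × (-0.237) = -3.934
GC term: 0.41 × 53.659 = 22; length term: −600/41 = −14.634
Tm = 81.5 + (-3.934) + 22 − 14.634 = 84.932 → 84.9°C

84.9°C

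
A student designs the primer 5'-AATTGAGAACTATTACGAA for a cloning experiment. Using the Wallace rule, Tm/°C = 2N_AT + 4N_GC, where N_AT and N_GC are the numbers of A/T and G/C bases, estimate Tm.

Counting bases: G=3, A=9, C=2, T=5
AT pairs contribute 14, GC pairs contribute 5.
Tm = 4·5 + 2·14 = 20 + 28 = 48°C

48°C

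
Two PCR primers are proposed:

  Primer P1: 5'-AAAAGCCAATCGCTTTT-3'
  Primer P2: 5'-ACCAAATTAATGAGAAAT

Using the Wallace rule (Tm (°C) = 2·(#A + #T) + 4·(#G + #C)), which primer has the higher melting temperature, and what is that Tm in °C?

Primer P1, 46°C

Primer P1: A+T=11, G+C=6 → Tm = 2(11)+4(6) = 46°C
Primer P2: A+T=14, G+C=4 → Tm = 2(14)+4(4) = 44°C
46°C vs 44°C → primer P1 is higher.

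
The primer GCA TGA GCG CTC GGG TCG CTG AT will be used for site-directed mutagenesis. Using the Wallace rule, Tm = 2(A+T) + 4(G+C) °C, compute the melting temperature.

Counting bases: G=9, A=3, C=6, T=5
So N_AT = 8 and N_GC = 15.
Tm = 4·15 + 2·8 = 60 + 16 = 76°C

76°C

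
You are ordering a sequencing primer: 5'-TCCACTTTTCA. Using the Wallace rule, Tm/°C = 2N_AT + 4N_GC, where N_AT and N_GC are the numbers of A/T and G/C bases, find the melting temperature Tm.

30°C

Base counts: C=4, G=0, A=2, T=5
So N_AT = 7 and N_GC = 4.
Tm = 2×7 + 4×4 = 30°C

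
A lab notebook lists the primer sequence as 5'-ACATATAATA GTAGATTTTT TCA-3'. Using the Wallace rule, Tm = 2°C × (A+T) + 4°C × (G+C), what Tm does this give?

Counting bases: T=10, G=2, A=9, C=2
AT pairs contribute 19, GC pairs contribute 4.
Tm = 4·4 + 2·19 = 16 + 38 = 54°C

54°C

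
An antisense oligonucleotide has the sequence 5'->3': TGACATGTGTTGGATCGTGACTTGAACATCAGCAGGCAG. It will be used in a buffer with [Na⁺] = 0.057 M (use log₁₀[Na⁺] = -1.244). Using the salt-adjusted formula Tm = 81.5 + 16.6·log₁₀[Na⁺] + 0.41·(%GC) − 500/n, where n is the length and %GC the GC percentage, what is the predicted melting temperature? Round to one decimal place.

68.0°C

Length n = 39. C=7, G=12, T=10, A=10
G+C = 19, so %GC = 19/39 × 100 = 48.718%
Salt term: 16.6 × (-1.244) = -20.65
GC term: 0.41 × 48.718 = 19.974; length term: −500/39 = −12.821
Tm = 81.5 + (-20.65) + 19.974 − 12.821 = 68.003 → 68.0°C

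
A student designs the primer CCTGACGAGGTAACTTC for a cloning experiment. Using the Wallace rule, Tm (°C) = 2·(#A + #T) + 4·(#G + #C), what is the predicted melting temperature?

52°C

Scanning the sequence gives C=5, A=4, T=4, G=4.
A+T = 8, G+C = 9
Tm = 2(8) + 4(9) = 16 + 36 = 52°C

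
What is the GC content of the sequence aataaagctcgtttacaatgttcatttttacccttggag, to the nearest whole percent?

Counting bases: C=7, A=11, T=15, G=6
G+C = 6 + 7 = 13 out of 39 bases
%GC = 13/39 × 100 = 33.33% ≈ 33%

33%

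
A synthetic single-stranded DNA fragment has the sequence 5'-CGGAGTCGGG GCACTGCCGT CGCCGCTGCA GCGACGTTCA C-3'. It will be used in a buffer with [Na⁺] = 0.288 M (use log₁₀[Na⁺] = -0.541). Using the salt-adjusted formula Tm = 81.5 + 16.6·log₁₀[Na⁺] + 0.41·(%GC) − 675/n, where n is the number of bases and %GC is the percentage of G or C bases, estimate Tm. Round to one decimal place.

86.1°C

Length n = 41. G=15, A=5, T=6, C=15
G+C = 30, so %GC = 30/41 × 100 = 73.171%
Salt term: 16.6 × (-0.541) = -8.981
GC term: 0.41 × 73.171 = 30; length term: −675/41 = −16.463
Tm = 81.5 + (-8.981) + 30 − 16.463 = 86.056 → 86.1°C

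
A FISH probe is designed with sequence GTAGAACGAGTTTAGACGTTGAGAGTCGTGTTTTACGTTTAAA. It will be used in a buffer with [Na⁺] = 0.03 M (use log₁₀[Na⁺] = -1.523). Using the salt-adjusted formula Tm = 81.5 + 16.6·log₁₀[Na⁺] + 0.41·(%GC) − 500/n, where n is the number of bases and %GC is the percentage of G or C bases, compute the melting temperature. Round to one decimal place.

59.8°C

Length n = 43. Counting bases: A=12, T=15, C=4, G=12
G+C = 16, so %GC = 16/43 × 100 = 37.209%
Salt term: 16.6 × (-1.523) = -25.282
GC term: 0.41 × 37.209 = 15.256; length term: −500/43 = −11.628
Tm = 81.5 + (-25.282) + 15.256 − 11.628 = 59.846 → 59.8°C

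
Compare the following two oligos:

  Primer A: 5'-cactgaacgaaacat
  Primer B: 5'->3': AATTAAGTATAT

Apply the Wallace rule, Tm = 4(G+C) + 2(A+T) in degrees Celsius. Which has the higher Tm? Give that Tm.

Primer A: A+T=9, G+C=6 → Tm = 2(9)+4(6) = 42°C
Primer B: A+T=11, G+C=1 → Tm = 2(11)+4(1) = 26°C
42°C vs 26°C → primer A is higher.

Primer A, 42°C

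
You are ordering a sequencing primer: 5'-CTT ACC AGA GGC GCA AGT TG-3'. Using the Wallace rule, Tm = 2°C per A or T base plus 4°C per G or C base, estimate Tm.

G=6, C=5, T=4, A=5
A+T = 9, G+C = 11
Tm = 2×9 + 4×11 = 62°C

62°C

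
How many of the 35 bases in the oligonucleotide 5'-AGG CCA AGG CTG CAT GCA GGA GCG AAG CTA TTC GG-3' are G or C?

A=9, T=5, G=13, C=8
Total G or C: 13 + 8 = 21

21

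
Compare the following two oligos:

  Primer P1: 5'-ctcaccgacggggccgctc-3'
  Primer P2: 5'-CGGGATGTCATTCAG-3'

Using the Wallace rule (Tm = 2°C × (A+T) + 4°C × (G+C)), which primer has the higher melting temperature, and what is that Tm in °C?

Primer P1: A+T=4, G+C=15 → Tm = 2(4)+4(15) = 68°C
Primer P2: A+T=7, G+C=8 → Tm = 2(7)+4(8) = 46°C
68°C vs 46°C → primer P1 is higher.

Primer P1, 68°C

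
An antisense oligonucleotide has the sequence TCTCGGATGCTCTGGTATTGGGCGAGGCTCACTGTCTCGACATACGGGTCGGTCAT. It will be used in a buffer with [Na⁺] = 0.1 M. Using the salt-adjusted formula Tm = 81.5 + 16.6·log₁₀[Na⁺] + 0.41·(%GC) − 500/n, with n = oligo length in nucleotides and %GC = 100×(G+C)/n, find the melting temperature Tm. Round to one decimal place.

Length n = 56. Base counts: T=16, A=8, C=14, G=18
G+C = 32, so %GC = 32/56 × 100 = 57.143%
Salt term: 16.6 × (-1) = -16.6
GC term: 0.41 × 57.143 = 23.429; length term: −500/56 = −8.929
Tm = 81.5 + (-16.6) + 23.429 − 8.929 = 79.4 → 79.4°C

79.4°C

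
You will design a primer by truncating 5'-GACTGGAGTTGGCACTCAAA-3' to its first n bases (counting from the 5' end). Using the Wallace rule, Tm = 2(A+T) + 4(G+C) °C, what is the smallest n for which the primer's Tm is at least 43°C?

First 13 bases: GACTGGAGTTGGC → Tm = 42°C (< 43°C)
First 14 bases: GACTGGAGTTGGCA → Tm = 44°C (≥ 43°C)
Since every base adds ≥2°C, Tm only increases with n, so the threshold is first crossed at n = 14.

n = 14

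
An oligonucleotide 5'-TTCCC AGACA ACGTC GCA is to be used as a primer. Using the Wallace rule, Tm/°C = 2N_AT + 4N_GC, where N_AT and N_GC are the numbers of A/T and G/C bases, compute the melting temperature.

Counting bases: G=3, C=7, T=3, A=5
A+T = 8, G+C = 10
Tm = 2(8) + 4(10) = 16 + 40 = 56°C

56°C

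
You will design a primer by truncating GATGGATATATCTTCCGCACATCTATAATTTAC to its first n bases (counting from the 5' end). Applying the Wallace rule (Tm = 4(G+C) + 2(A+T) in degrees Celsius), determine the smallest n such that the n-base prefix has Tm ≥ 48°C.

n = 17

First 16 bases: GATGGATATATCTTCC → Tm = 44°C (< 48°C)
First 17 bases: GATGGATATATCTTCCG → Tm = 48°C (≥ 48°C)
Each additional base adds 2°C (A/T) or 4°C (G/C), so Tm is non-decreasing in n; n = 17 is the first length to reach 48°C.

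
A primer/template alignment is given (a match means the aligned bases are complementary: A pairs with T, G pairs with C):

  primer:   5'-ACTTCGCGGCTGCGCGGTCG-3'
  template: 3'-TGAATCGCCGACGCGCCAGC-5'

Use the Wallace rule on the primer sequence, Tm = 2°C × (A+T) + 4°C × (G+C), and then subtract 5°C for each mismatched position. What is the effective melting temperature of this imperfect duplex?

Primer base counts: A=1, T=4, G=8, C=7 → A+T=5, G+C=15
Perfect-match Tm = 2(5) + 4(15) = 10 + 60 = 70°C
Mismatches (positions where the bases are not complementary): 1 (at position 5)
Effective Tm = 70 − 1×5 = 70 − 5 = 65°C

65°C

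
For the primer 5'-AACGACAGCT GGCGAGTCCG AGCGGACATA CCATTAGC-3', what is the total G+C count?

Base counts: C=11, A=11, T=5, G=11
Total G or C: 11 + 11 = 22

22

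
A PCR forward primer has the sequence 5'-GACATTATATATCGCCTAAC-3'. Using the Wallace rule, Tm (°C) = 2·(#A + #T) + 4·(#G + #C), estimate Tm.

Base counts: A=7, C=5, G=2, T=6
So N_AT = 13 and N_GC = 7.
Tm = 4·7 + 2·13 = 28 + 26 = 54°C

54°C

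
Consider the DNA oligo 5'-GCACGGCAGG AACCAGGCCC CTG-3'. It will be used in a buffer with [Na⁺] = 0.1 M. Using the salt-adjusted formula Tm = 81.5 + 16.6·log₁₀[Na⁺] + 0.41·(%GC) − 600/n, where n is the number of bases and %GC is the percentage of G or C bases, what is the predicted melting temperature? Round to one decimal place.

69.1°C

Length n = 23. Base counts: C=9, A=5, G=8, T=1
G+C = 17, so %GC = 17/23 × 100 = 73.913%
Salt term: 16.6 × (-1) = -16.6
GC term: 0.41 × 73.913 = 30.304; length term: −600/23 = −26.087
Tm = 81.5 + (-16.6) + 30.304 − 26.087 = 69.117 → 69.1°C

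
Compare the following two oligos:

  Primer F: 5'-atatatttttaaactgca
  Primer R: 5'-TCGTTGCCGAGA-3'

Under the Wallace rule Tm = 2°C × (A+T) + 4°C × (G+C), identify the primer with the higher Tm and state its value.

Primer F, 42°C

Primer F: A+T=15, G+C=3 → Tm = 2(15)+4(3) = 42°C
Primer R: A+T=5, G+C=7 → Tm = 2(5)+4(7) = 38°C
42°C vs 38°C → primer F is higher.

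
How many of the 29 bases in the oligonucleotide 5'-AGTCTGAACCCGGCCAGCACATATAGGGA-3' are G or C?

Counting bases: A=9, G=8, T=4, C=8
Total G or C: 8 + 8 = 16

16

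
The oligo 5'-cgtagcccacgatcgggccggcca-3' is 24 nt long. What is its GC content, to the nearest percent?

Base counts: G=8, A=4, T=2, C=10
G+C = 8 + 10 = 18 out of 24 bases
%GC = 18/24 × 100 = 75% ≈ 75%

75%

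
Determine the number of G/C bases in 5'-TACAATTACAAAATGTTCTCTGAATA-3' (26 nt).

6

A=11, C=4, T=9, G=2
G+C = 2 + 4 = 6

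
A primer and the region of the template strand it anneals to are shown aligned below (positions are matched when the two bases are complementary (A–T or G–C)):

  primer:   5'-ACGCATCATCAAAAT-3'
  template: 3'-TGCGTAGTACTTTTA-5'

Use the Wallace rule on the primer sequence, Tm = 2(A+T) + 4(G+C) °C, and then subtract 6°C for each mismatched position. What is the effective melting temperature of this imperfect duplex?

Primer base counts: A=7, T=3, G=1, C=4 → A+T=10, G+C=5
Perfect-match Tm = 2(10) + 4(5) = 20 + 20 = 40°C
Mismatches (positions where the bases are not complementary): 1 (at position 10)
Effective Tm = 40 − 1×6 = 40 − 6 = 34°C

34°C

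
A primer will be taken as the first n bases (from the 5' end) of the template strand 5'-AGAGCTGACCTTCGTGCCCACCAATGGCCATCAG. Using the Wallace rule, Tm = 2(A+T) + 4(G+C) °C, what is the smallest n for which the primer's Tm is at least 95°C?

n = 30

First 29 bases: AGAGCTGACCTTCGTGCCCACCAATGGCC → Tm = 94°C (< 95°C)
First 30 bases: AGAGCTGACCTTCGTGCCCACCAATGGCCA → Tm = 96°C (≥ 95°C)
Each additional base adds 2°C (A/T) or 4°C (G/C), so Tm is non-decreasing in n; n = 30 is the first length to reach 95°C.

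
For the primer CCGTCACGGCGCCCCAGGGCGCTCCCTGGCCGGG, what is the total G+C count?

29

T=3, C=16, G=13, A=2
G+C = 13 + 16 = 29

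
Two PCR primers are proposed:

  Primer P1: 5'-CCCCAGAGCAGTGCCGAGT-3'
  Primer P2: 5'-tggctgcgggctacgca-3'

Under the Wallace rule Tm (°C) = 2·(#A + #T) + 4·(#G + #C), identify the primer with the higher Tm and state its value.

Primer P1, 64°C

Primer P1: A+T=6, G+C=13 → Tm = 2(6)+4(13) = 64°C
Primer P2: A+T=5, G+C=12 → Tm = 2(5)+4(12) = 58°C
64°C vs 58°C → primer P1 is higher.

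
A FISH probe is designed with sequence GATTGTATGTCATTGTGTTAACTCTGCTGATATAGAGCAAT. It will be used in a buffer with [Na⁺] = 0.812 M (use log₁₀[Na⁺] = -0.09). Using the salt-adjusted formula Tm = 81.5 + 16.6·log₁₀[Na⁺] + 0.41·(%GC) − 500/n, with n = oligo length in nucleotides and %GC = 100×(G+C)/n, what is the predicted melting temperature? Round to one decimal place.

81.8°C

Length n = 41. Scanning the sequence gives G=9, C=5, T=16, A=11.
G+C = 14, so %GC = 14/41 × 100 = 34.146%
Salt term: 16.6 × (-0.09) = -1.494
GC term: 0.41 × 34.146 = 14; length term: −500/41 = −12.195
Tm = 81.5 + (-1.494) + 14 − 12.195 = 81.811 → 81.8°C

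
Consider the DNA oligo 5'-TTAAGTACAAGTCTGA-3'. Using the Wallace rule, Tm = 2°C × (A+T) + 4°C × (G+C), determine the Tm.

42°C

A=6, G=3, C=2, T=5
A+T = 11, G+C = 5
Tm = 2(11) + 4(5) = 22 + 20 = 42°C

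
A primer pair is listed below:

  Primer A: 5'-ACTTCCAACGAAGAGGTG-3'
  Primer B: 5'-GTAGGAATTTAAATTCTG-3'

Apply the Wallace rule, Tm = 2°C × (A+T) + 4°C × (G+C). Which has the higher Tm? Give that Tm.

Primer A, 54°C

Primer A: A+T=9, G+C=9 → Tm = 2(9)+4(9) = 54°C
Primer B: A+T=13, G+C=5 → Tm = 2(13)+4(5) = 46°C
54°C vs 46°C → primer A is higher.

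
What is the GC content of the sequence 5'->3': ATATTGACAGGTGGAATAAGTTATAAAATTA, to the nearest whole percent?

Counting bases: T=10, G=6, C=1, A=14
G+C = 6 + 1 = 7 out of 31 bases
%GC = 7/31 × 100 = 22.58% ≈ 23%

23%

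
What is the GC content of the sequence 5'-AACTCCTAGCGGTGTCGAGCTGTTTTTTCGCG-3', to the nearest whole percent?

53%

Counting bases: G=9, C=8, T=11, A=4
G+C = 9 + 8 = 17 out of 32 bases
%GC = 17/32 × 100 = 53.12% ≈ 53%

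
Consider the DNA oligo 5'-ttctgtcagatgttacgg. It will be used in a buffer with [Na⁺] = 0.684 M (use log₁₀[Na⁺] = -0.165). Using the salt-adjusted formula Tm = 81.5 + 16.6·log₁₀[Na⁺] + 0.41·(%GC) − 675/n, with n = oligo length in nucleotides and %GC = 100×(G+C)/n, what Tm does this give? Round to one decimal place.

59.5°C

Length n = 18. Counting bases: G=5, T=7, C=3, A=3
G+C = 8, so %GC = 8/18 × 100 = 44.444%
Salt term: 16.6 × (-0.165) = -2.739
GC term: 0.41 × 44.444 = 18.222; length term: −675/18 = −37.5
Tm = 81.5 + (-2.739) + 18.222 − 37.5 = 59.483 → 59.5°C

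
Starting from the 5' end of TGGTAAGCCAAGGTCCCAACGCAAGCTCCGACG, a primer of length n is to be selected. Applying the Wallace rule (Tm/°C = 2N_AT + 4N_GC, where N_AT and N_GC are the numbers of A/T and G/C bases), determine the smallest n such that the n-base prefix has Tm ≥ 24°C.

First 7 bases: TGGTAAG → Tm = 20°C (< 24°C)
First 8 bases: TGGTAAGC → Tm = 24°C (≥ 24°C)
Each additional base adds 2°C (A/T) or 4°C (G/C), so Tm is non-decreasing in n; n = 8 is the first length to reach 24°C.

n = 8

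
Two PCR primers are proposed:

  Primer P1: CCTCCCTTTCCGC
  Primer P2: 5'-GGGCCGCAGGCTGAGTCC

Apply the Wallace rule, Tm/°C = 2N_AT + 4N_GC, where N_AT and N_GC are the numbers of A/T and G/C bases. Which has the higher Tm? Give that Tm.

Primer P1: A+T=4, G+C=9 → Tm = 2(4)+4(9) = 44°C
Primer P2: A+T=4, G+C=14 → Tm = 2(4)+4(14) = 64°C
44°C vs 64°C → primer P2 is higher.

Primer P2, 64°C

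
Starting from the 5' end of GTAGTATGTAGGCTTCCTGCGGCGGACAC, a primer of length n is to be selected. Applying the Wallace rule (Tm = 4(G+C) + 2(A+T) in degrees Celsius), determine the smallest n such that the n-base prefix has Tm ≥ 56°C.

n = 19

First 18 bases: GTAGTATGTAGGCTTCCT → Tm = 52°C (< 56°C)
First 19 bases: GTAGTATGTAGGCTTCCTG → Tm = 56°C (≥ 56°C)
Since every base adds ≥2°C, Tm only increases with n, so the threshold is first crossed at n = 19.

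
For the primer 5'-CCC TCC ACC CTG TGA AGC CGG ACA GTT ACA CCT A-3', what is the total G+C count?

20

Scanning the sequence gives C=14, G=6, A=8, T=6.
G+C = 6 + 14 = 20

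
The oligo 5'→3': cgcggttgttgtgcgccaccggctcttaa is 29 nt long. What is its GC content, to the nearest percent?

62%

A=3, G=9, C=9, T=8
G+C = 9 + 9 = 18 out of 29 bases
%GC = 18/29 × 100 = 62.07% ≈ 62%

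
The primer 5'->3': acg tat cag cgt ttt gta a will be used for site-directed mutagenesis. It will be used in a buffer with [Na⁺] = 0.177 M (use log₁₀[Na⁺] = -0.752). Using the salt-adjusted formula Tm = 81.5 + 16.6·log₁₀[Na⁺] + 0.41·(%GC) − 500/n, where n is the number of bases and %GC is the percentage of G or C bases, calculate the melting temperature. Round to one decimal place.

57.8°C

Length n = 19. T=7, A=5, C=3, G=4
G+C = 7, so %GC = 7/19 × 100 = 36.842%
Salt term: 16.6 × (-0.752) = -12.483
GC term: 0.41 × 36.842 = 15.105; length term: −500/19 = −26.316
Tm = 81.5 + (-12.483) + 15.105 − 26.316 = 57.806 → 57.8°C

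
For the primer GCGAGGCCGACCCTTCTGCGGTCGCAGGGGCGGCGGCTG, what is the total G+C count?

31

Base counts: G=18, A=3, C=13, T=5
Total G or C: 18 + 13 = 31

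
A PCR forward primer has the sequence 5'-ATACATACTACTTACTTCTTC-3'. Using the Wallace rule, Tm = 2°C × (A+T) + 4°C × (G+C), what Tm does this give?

Scanning the sequence gives G=0, T=9, C=6, A=6.
So N_AT = 15 and N_GC = 6.
Tm = 2×15 + 4×6 = 54°C

54°C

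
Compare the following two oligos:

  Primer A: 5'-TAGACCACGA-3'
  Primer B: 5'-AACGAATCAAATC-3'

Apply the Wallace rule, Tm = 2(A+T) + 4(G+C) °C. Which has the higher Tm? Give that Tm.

Primer A: A+T=5, G+C=5 → Tm = 2(5)+4(5) = 30°C
Primer B: A+T=9, G+C=4 → Tm = 2(9)+4(4) = 34°C
30°C vs 34°C → primer B is higher.

Primer B, 34°C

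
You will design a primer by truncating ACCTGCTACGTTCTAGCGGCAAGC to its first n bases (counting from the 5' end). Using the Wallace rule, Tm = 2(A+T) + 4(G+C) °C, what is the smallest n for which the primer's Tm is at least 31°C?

n = 10

First 9 bases: ACCTGCTAC → Tm = 28°C (< 31°C)
First 10 bases: ACCTGCTACG → Tm = 32°C (≥ 31°C)
Each additional base adds 2°C (A/T) or 4°C (G/C), so Tm is non-decreasing in n; n = 10 is the first length to reach 31°C.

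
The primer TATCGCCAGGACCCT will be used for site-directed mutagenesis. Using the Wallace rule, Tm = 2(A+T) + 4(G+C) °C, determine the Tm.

Base counts: G=3, T=3, C=6, A=3
A+T = 6, G+C = 9
Tm = 4·9 + 2·6 = 36 + 12 = 48°C

48°C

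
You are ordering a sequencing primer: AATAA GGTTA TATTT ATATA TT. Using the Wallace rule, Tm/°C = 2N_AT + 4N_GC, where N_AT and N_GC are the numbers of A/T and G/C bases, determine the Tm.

48°C

Counting bases: G=2, T=11, A=9, C=0
AT pairs contribute 20, GC pairs contribute 2.
Tm = 2×20 + 4×2 = 48°C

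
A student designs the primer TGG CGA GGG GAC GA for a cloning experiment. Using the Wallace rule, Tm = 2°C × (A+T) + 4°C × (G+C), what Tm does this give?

Scanning the sequence gives G=8, A=3, T=1, C=2.
A+T = 4, G+C = 10
Tm = 2(4) + 4(10) = 8 + 40 = 48°C

48°C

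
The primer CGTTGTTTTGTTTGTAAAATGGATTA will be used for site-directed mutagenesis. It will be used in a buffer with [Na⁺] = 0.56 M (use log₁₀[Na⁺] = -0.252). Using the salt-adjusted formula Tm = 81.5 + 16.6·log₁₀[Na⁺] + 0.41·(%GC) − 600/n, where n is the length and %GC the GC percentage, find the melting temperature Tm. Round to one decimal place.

65.3°C

Length n = 26. Scanning the sequence gives C=1, T=13, A=6, G=6.
G+C = 7, so %GC = 7/26 × 100 = 26.923%
Salt term: 16.6 × (-0.252) = -4.183
GC term: 0.41 × 26.923 = 11.038; length term: −600/26 = −23.077
Tm = 81.5 + (-4.183) + 11.038 − 23.077 = 65.278 → 65.3°C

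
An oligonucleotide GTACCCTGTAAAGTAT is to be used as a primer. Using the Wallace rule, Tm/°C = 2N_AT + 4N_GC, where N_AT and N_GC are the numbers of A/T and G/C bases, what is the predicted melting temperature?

44°C

Base counts: A=5, T=5, G=3, C=3
AT pairs contribute 10, GC pairs contribute 6.
Tm = 2(10) + 4(6) = 20 + 24 = 44°C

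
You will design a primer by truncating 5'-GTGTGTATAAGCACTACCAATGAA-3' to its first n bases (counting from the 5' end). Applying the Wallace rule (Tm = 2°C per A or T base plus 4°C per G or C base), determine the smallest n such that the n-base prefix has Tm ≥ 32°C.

n = 12

First 11 bases: GTGTGTATAAG → Tm = 30°C (< 32°C)
First 12 bases: GTGTGTATAAGC → Tm = 34°C (≥ 32°C)
Since every base adds ≥2°C, Tm only increases with n, so the threshold is first crossed at n = 12.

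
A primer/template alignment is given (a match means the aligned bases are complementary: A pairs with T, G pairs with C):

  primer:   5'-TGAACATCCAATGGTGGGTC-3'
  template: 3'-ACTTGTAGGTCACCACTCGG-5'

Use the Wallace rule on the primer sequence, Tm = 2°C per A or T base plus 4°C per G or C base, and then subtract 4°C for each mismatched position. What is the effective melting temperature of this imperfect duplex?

48°C

Primer base counts: A=5, T=5, G=6, C=4 → A+T=10, G+C=10
Perfect-match Tm = 2(10) + 4(10) = 20 + 40 = 60°C
Mismatches (positions where the bases are not complementary): 3 (at positions 11, 17, 19)
Effective Tm = 60 − 3×4 = 60 − 12 = 48°C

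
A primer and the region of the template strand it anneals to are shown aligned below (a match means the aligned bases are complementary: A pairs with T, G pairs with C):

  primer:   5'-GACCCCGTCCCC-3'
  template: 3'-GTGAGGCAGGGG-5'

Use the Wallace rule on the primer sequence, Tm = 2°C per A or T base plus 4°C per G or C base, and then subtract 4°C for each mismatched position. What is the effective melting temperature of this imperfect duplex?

36°C

Primer base counts: A=1, T=1, G=2, C=8 → A+T=2, G+C=10
Perfect-match Tm = 2(2) + 4(10) = 4 + 40 = 44°C
Mismatches (positions where the bases are not complementary): 2 (at positions 1, 4)
Effective Tm = 44 − 2×4 = 44 − 8 = 36°C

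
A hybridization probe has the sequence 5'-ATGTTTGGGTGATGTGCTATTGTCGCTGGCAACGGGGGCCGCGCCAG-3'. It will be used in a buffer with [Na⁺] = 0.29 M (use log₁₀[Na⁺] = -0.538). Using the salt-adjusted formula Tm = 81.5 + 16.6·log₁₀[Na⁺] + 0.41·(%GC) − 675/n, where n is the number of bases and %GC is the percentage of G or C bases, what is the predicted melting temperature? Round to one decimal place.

83.5°C

Length n = 47. Base counts: A=6, C=10, G=19, T=12
G+C = 29, so %GC = 29/47 × 100 = 61.702%
Salt term: 16.6 × (-0.538) = -8.931
GC term: 0.41 × 61.702 = 25.298; length term: −675/47 = −14.362
Tm = 81.5 + (-8.931) + 25.298 − 14.362 = 83.505 → 83.5°C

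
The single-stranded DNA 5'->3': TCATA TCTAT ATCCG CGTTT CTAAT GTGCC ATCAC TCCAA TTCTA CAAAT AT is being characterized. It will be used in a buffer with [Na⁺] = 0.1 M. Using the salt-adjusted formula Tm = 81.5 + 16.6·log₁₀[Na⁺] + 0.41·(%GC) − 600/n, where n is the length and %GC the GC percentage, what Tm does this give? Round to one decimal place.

Length n = 52. Base counts: C=14, T=19, A=15, G=4
G+C = 18, so %GC = 18/52 × 100 = 34.615%
Salt term: 16.6 × (-1) = -16.6
GC term: 0.41 × 34.615 = 14.192; length term: −600/52 = −11.538
Tm = 81.5 + (-16.6) + 14.192 − 11.538 = 67.554 → 67.6°C

67.6°C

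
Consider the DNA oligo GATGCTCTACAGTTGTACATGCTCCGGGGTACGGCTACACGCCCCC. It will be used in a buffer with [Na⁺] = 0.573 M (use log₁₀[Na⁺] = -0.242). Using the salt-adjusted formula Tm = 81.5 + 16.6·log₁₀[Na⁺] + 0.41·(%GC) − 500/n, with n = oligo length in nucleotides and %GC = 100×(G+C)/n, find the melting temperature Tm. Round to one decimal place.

91.6°C

Length n = 46. C=16, G=12, T=10, A=8
G+C = 28, so %GC = 28/46 × 100 = 60.87%
Salt term: 16.6 × (-0.242) = -4.017
GC term: 0.41 × 60.87 = 24.957; length term: −500/46 = −10.87
Tm = 81.5 + (-4.017) + 24.957 − 10.87 = 91.57 → 91.6°C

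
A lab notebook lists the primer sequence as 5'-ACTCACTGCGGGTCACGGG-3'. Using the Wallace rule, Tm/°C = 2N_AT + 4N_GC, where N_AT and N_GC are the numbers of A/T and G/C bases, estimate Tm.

Counting bases: T=3, A=3, C=6, G=7
A+T = 6, G+C = 13
Tm = 2(6) + 4(13) = 12 + 52 = 64°C

64°C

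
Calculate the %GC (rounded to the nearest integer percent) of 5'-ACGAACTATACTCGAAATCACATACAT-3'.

Base counts: G=2, A=12, T=6, C=7
G+C = 2 + 7 = 9 out of 27 bases
%GC = 9/27 × 100 = 33.33% ≈ 33%

33%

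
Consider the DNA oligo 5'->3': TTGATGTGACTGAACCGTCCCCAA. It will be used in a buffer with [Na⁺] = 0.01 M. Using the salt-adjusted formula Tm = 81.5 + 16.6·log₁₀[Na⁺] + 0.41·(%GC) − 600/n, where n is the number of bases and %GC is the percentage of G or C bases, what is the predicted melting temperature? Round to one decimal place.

Length n = 24. Base counts: T=6, C=7, A=6, G=5
G+C = 12, so %GC = 12/24 × 100 = 50%
Salt term: 16.6 × (-2) = -33.2
GC term: 0.41 × 50 = 20.5; length term: −600/24 = −25
Tm = 81.5 + (-33.2) + 20.5 − 25 = 43.8 → 43.8°C

43.8°C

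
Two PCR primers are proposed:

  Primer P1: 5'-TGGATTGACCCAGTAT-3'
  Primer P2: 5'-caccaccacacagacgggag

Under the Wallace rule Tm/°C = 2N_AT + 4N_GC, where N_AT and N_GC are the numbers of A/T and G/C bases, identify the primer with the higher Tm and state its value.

Primer P1: A+T=9, G+C=7 → Tm = 2(9)+4(7) = 46°C
Primer P2: A+T=7, G+C=13 → Tm = 2(7)+4(13) = 66°C
46°C vs 66°C → primer P2 is higher.

Primer P2, 66°C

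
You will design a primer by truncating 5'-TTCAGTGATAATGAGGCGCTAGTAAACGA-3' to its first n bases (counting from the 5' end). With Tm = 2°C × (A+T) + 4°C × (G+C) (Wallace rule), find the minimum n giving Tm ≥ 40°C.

n = 15

First 14 bases: TTCAGTGATAATGA → Tm = 36°C (< 40°C)
First 15 bases: TTCAGTGATAATGAG → Tm = 40°C (≥ 40°C)
Each additional base adds 2°C (A/T) or 4°C (G/C), so Tm is non-decreasing in n; n = 15 is the first length to reach 40°C.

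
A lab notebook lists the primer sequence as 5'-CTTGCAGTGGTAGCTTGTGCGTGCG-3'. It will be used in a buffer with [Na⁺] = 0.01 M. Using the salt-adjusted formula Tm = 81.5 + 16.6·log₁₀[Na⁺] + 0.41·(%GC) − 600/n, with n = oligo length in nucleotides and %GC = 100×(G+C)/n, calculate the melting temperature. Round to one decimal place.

Length n = 25. Base counts: C=5, T=8, A=2, G=10
G+C = 15, so %GC = 15/25 × 100 = 60%
Salt term: 16.6 × (-2) = -33.2
GC term: 0.41 × 60 = 24.6; length term: −600/25 = −24
Tm = 81.5 + (-33.2) + 24.6 − 24 = 48.9 → 48.9°C

48.9°C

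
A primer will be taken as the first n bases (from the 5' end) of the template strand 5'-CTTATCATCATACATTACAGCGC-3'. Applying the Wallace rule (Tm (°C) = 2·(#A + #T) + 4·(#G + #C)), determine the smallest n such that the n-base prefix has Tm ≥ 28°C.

First 10 bases: CTTATCATCA → Tm = 26°C (< 28°C)
First 11 bases: CTTATCATCAT → Tm = 28°C (≥ 28°C)
Each additional base adds 2°C (A/T) or 4°C (G/C), so Tm is non-decreasing in n; n = 11 is the first length to reach 28°C.

n = 11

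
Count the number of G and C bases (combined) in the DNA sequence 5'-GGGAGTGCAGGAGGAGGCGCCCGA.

18

Base counts: G=13, T=1, A=5, C=5
Total G or C: 13 + 5 = 18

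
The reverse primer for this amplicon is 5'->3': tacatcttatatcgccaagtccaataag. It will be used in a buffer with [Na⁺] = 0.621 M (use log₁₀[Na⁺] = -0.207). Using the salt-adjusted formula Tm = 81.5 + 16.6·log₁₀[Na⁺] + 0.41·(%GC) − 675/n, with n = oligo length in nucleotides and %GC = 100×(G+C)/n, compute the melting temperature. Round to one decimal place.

Length n = 28. C=7, G=3, A=10, T=8
G+C = 10, so %GC = 10/28 × 100 = 35.714%
Salt term: 16.6 × (-0.207) = -3.436
GC term: 0.41 × 35.714 = 14.643; length term: −675/28 = −24.107
Tm = 81.5 + (-3.436) + 14.643 − 24.107 = 68.6 → 68.6°C

68.6°C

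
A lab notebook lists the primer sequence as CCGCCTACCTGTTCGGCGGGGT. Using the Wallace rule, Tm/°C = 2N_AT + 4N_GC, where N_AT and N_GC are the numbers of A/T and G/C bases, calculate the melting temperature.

Base counts: C=8, G=8, A=1, T=5
AT pairs contribute 6, GC pairs contribute 16.
Tm = 2×6 + 4×16 = 76°C

76°C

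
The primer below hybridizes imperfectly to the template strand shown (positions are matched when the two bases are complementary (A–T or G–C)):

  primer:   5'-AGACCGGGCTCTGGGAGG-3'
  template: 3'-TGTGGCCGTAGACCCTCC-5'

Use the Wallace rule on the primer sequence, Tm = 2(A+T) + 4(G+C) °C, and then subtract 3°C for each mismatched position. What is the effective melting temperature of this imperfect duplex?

Primer base counts: A=3, T=2, G=9, C=4 → A+T=5, G+C=13
Perfect-match Tm = 2(5) + 4(13) = 10 + 52 = 62°C
Mismatches (positions where the bases are not complementary): 3 (at positions 2, 8, 9)
Effective Tm = 62 − 3×3 = 62 − 9 = 53°C

53°C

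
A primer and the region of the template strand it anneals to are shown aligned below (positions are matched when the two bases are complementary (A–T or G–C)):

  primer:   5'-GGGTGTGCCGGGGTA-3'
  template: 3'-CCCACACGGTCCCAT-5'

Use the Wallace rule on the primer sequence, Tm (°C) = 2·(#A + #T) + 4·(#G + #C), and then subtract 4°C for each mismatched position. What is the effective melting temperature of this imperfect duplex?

Primer base counts: A=1, T=3, G=9, C=2 → A+T=4, G+C=11
Perfect-match Tm = 2(4) + 4(11) = 8 + 44 = 52°C
Mismatches (positions where the bases are not complementary): 1 (at position 10)
Effective Tm = 52 − 1×4 = 52 − 4 = 48°C

48°C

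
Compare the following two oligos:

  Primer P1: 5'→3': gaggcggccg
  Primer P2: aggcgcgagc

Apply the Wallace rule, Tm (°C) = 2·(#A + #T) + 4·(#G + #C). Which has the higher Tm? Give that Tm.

Primer P1, 38°C

Primer P1: A+T=1, G+C=9 → Tm = 2(1)+4(9) = 38°C
Primer P2: A+T=2, G+C=8 → Tm = 2(2)+4(8) = 36°C
38°C vs 36°C → primer P1 is higher.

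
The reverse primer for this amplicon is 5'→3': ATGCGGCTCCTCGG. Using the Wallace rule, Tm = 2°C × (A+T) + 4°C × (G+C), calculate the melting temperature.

Scanning the sequence gives G=5, T=3, C=5, A=1.
A+T = 4, G+C = 10
Tm = 2(4) + 4(10) = 8 + 40 = 48°C

48°C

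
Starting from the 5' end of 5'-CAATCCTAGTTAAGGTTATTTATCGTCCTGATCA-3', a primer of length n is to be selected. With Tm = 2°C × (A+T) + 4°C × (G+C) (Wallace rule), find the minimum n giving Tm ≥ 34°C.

n = 13

First 12 bases: CAATCCTAGTTA → Tm = 32°C (< 34°C)
First 13 bases: CAATCCTAGTTAA → Tm = 34°C (≥ 34°C)
Since every base adds ≥2°C, Tm only increases with n, so the threshold is first crossed at n = 13.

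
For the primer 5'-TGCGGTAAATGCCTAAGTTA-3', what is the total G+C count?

Base counts: C=3, T=6, A=6, G=5
Total G or C: 5 + 3 = 8

8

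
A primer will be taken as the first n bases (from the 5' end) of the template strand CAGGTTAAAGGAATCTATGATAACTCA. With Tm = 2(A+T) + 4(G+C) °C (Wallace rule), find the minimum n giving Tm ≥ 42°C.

First 14 bases: CAGGTTAAAGGAAT → Tm = 38°C (< 42°C)
First 15 bases: CAGGTTAAAGGAATC → Tm = 42°C (≥ 42°C)
Each additional base adds 2°C (A/T) or 4°C (G/C), so Tm is non-decreasing in n; n = 15 is the first length to reach 42°C.

n = 15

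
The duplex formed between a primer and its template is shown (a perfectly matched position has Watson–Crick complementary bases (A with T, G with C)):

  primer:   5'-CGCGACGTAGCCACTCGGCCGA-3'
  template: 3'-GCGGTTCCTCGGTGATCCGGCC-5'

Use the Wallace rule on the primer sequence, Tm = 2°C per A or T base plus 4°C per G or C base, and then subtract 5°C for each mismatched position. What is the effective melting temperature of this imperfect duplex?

51°C

Primer base counts: A=4, T=2, G=7, C=9 → A+T=6, G+C=16
Perfect-match Tm = 2(6) + 4(16) = 12 + 64 = 76°C
Mismatches (positions where the bases are not complementary): 5 (at positions 4, 6, 8, 16, 22)
Effective Tm = 76 − 5×5 = 76 − 25 = 51°C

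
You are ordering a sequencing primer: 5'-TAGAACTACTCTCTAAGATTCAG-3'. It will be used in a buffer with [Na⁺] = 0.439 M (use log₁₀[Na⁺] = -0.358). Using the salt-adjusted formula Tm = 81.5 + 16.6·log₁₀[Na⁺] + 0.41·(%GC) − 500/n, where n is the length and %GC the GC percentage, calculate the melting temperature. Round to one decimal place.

68.1°C

Length n = 23. Counting bases: T=7, A=8, G=3, C=5
G+C = 8, so %GC = 8/23 × 100 = 34.783%
Salt term: 16.6 × (-0.358) = -5.943
GC term: 0.41 × 34.783 = 14.261; length term: −500/23 = −21.739
Tm = 81.5 + (-5.943) + 14.261 − 21.739 = 68.079 → 68.1°C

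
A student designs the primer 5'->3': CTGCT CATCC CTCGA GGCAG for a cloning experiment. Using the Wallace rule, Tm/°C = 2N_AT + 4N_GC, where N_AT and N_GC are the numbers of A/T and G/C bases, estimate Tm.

66°C

Scanning the sequence gives T=4, C=8, G=5, A=3.
So N_AT = 7 and N_GC = 13.
Tm = 2(7) + 4(13) = 14 + 52 = 66°C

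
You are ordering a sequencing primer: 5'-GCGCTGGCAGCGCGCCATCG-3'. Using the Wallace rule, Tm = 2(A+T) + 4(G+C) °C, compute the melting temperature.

72°C

G=8, C=8, A=2, T=2
So N_AT = 4 and N_GC = 16.
Tm = 2(4) + 4(16) = 8 + 64 = 72°C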